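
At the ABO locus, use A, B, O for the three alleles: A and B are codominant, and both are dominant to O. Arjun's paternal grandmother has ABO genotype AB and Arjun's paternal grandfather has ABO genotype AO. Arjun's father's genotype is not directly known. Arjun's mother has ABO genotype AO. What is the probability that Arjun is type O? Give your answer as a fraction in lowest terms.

Arjun's father's ABO genotype from AB × AO: 1/4 AA, 1/4 AB, 1/4 AO, 1/4 BO.
Crossing each possibility with the mother AO and summing P(type O): 1/4·0 + 1/4·0 + 1/4·1/4 + 1/4·1/4 = 1/8.

1/8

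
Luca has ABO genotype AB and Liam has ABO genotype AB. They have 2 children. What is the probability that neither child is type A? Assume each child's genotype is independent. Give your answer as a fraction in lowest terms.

ABO cross AB × AB → 1/4 A, 1/4 B, 1/2 AB.
So P(type A) = 1/4 per child.
P(not type A) = 3/4 for one child; (3/4)^2 = 9/16.

9/16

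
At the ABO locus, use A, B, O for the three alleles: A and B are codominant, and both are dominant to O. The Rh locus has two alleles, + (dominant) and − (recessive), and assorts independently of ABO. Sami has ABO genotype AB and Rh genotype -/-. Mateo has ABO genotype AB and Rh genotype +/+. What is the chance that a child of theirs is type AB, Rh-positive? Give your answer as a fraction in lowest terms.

ABO cross AB × AB → offspring phenotypes: 1/4 A, 1/4 B, 1/2 AB.
Rh cross -/- × +/+ → 1 Rh+.
Independent loci: P(type AB, Rh-positive) = 1/2 × 1 = 1/2.

1/2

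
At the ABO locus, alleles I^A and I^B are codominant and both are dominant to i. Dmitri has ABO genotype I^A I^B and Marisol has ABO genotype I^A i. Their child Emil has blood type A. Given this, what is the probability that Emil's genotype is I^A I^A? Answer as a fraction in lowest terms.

1/2

Cross I^A I^B × I^A i → 1/4 I^A I^A, 1/4 I^A I^B, 1/4 I^A i, 1/4 I^B i.
Type-A genotypes among offspring: I^A I^A (1/4), I^A i (1/4); total 1/2.
P(I^A I^A | type A) = (1/4) / (1/2) = 1/2.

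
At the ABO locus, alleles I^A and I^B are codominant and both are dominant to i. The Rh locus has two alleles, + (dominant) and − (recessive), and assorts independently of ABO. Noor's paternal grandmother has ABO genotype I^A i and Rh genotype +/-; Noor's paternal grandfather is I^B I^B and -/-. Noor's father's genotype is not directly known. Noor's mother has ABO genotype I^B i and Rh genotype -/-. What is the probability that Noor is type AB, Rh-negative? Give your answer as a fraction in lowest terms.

3/32

Noor's father's ABO genotype from I^A i × I^B I^B: 1/2 I^A I^B, 1/2 I^B i.
Crossing each possibility with the mother I^B i and summing P(type AB): 1/2·1/4 + 1/2·0 = 1/8.
Similarly for Rh via the father's Rh distribution: P(Rh-) = 3/4.
Independent loci: 1/8 × 3/4 = 3/32.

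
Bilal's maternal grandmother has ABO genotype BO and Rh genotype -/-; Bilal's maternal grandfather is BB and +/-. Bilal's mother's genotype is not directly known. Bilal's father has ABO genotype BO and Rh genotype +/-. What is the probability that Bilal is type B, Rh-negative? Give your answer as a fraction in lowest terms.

Bilal's mother's ABO genotype from BO × BB: 1/2 BB, 1/2 BO.
Crossing each possibility with the father BO and summing P(type B): 1/2·1 + 1/2·3/4 = 7/8.
Similarly for Rh via the mother's Rh distribution: P(Rh-) = 3/8.
Independent loci: 7/8 × 3/8 = 21/64.

21/64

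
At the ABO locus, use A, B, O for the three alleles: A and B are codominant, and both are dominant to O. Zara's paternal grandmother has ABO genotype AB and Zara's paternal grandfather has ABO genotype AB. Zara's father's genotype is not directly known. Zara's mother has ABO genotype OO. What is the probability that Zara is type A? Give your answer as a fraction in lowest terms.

Zara's father's ABO genotype from AB × AB: 1/4 AA, 1/2 AB, 1/4 BB.
Crossing each possibility with the mother OO and summing P(type A): 1/4·1 + 1/2·1/2 + 1/4·0 = 1/2.

1/2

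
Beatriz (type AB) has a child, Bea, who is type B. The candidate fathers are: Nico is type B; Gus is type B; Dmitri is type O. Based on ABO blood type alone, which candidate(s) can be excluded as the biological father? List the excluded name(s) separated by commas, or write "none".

none

A candidate is excluded only if no genotype consistent with his phenotype could produce a type B child with a type AB mother.
Every candidate has at least one consistent genotype combination, so none can be excluded.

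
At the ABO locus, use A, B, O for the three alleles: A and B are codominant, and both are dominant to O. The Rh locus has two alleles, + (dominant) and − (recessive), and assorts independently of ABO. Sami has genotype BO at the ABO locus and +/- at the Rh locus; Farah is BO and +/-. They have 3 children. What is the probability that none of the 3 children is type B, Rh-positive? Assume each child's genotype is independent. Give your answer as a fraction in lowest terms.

ABO cross BO × BO → 1/4 O, 3/4 B.
Rh cross +/- × +/- → 3/4 Rh+, 1/4 Rh-; so P(type B, Rh-positive) = 3/4 × 3/4 = 9/16 per child.
P(not type B, Rh-positive) = 7/16 for one child; (7/16)^3 = 343/4096.

343/4096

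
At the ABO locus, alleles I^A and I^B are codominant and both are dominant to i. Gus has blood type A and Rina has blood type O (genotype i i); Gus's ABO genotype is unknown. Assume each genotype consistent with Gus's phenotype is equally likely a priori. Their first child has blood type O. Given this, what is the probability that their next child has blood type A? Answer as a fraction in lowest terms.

1/2

Possible genotypes: Gus ∈ {I^A I^A, I^A i}; Rina ∈ {i i}.
Weight each parental genotype pair by prior × P(type-O child):
  I^A i × i i: posterior weight 1; P(next child type A) = 1/2.
Weighted sum = 1/2.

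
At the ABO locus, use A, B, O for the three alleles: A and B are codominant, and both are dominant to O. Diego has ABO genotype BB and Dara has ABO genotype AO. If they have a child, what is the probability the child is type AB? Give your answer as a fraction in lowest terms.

ABO cross BB × AO → offspring phenotypes: 1/2 B, 1/2 AB.
So P(type AB) = 1/2.

1/2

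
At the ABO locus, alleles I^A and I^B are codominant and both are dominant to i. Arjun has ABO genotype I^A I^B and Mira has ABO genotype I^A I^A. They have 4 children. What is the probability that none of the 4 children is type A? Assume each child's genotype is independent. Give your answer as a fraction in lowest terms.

ABO cross I^A I^B × I^A I^A → 1/2 A, 1/2 AB.
So P(type A) = 1/2 per child.
P(not type A) = 1/2 for one child; (1/2)^4 = 1/16.

1/16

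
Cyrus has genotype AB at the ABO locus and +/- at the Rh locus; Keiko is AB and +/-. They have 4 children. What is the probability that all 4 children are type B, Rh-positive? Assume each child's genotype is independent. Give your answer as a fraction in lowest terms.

81/65536

ABO cross AB × AB → 1/4 A, 1/4 B, 1/2 AB.
Rh cross +/- × +/- → 3/4 Rh+, 1/4 Rh-; so P(type B, Rh-positive) = 1/4 × 3/4 = 3/16 per child.
All 4 independent: (3/16)^4 = 81/65536.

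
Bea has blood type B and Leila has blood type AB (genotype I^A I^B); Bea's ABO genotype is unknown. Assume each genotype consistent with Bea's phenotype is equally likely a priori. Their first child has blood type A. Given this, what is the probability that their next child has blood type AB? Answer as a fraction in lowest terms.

Possible genotypes: Bea ∈ {I^B I^B, I^B i}; Leila ∈ {I^A I^B}.
Weight each parental genotype pair by prior × P(type-A child):
  I^B i × I^A I^B: posterior weight 1; P(next child type AB) = 1/4.
Weighted sum = 1/4.

1/4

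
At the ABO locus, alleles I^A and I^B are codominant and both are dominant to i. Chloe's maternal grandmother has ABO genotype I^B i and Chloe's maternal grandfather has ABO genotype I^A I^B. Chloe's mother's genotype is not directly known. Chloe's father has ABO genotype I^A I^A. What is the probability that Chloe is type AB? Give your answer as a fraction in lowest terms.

Chloe's mother's ABO genotype from I^B i × I^A I^B: 1/4 I^A I^B, 1/4 I^A i, 1/4 I^B I^B, 1/4 I^B i.
Crossing each possibility with the father I^A I^A and summing P(type AB): 1/4·1/2 + 1/4·0 + 1/4·1 + 1/4·1/2 = 1/2.

1/2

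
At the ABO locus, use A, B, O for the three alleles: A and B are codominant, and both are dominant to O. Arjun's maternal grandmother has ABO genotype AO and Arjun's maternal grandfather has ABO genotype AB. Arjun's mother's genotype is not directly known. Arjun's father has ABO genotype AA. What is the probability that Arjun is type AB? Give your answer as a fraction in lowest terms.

Arjun's mother's ABO genotype from AO × AB: 1/4 AA, 1/4 AB, 1/4 AO, 1/4 BO.
Crossing each possibility with the father AA and summing P(type AB): 1/4·0 + 1/4·1/2 + 1/4·0 + 1/4·1/2 = 1/4.

1/4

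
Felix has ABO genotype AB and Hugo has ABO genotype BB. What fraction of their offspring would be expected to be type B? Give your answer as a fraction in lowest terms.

1/2

ABO cross AB × BB → offspring phenotypes: 1/2 B, 1/2 AB.
So P(type B) = 1/2.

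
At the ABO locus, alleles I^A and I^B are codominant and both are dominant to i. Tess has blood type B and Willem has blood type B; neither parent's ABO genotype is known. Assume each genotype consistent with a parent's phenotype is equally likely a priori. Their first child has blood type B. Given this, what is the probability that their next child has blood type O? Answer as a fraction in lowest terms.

Possible genotypes: Tess ∈ {I^B I^B, I^B i}; Willem ∈ {I^B I^B, I^B i}.
Weight each parental genotype pair by prior × P(type-B child):
  I^B I^B × I^B I^B: posterior weight 4/15; P(next child type O) = 0.
  I^B I^B × I^B i: posterior weight 4/15; P(next child type O) = 0.
  I^B i × I^B I^B: posterior weight 4/15; P(next child type O) = 0.
  I^B i × I^B i: posterior weight 1/5; P(next child type O) = 1/4.
Weighted sum = 1/20.

1/20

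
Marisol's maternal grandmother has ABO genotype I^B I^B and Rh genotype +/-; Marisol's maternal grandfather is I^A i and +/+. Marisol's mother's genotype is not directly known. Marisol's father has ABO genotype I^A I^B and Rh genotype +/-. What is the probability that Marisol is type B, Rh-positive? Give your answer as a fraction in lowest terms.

Marisol's mother's ABO genotype from I^B I^B × I^A i: 1/2 I^A I^B, 1/2 I^B i.
Crossing each possibility with the father I^A I^B and summing P(type B): 1/2·1/4 + 1/2·1/2 = 3/8.
Similarly for Rh via the mother's Rh distribution: P(Rh+) = 7/8.
Independent loci: 3/8 × 7/8 = 21/64.

21/64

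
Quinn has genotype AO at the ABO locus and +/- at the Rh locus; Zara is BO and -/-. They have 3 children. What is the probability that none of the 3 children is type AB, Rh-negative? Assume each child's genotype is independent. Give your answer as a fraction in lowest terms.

343/512

ABO cross AO × BO → 1/4 O, 1/4 A, 1/4 B, 1/4 AB.
Rh cross +/- × -/- → 1/2 Rh+, 1/2 Rh-; so P(type AB, Rh-negative) = 1/4 × 1/2 = 1/8 per child.
P(not type AB, Rh-negative) = 7/8 for one child; (7/8)^3 = 343/512.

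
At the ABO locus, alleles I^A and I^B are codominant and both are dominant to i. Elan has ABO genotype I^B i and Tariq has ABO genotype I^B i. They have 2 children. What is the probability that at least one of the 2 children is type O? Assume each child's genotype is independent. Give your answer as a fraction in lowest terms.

ABO cross I^B i × I^B i → 1/4 O, 3/4 B.
So P(type O) = 1/4 per child.
P(none) = (3/4)^2 = 9/16; P(at least one) = 1 − 9/16 = 7/16.

7/16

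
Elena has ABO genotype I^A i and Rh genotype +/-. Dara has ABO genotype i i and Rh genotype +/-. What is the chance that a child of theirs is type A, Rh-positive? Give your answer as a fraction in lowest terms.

3/8

ABO cross I^A i × i i → offspring phenotypes: 1/2 O, 1/2 A.
Rh cross +/- × +/- → 3/4 Rh+, 1/4 Rh-.
Independent loci: P(type A, Rh-positive) = 1/2 × 3/4 = 3/8.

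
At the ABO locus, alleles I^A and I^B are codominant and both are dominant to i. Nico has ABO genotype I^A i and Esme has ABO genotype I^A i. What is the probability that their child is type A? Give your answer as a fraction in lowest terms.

3/4

ABO cross I^A i × I^A i → offspring phenotypes: 1/4 O, 3/4 A.
So P(type A) = 3/4.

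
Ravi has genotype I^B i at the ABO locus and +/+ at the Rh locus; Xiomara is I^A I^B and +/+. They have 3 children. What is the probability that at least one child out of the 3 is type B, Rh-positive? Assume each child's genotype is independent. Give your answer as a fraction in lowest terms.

7/8

ABO cross I^B i × I^A I^B → 1/4 A, 1/2 B, 1/4 AB.
Rh cross +/+ × +/+ → 1 Rh+; so P(type B, Rh-positive) = 1/2 × 1 = 1/2 per child.
P(none) = (1/2)^3 = 1/8; P(at least one) = 1 − 1/8 = 7/8.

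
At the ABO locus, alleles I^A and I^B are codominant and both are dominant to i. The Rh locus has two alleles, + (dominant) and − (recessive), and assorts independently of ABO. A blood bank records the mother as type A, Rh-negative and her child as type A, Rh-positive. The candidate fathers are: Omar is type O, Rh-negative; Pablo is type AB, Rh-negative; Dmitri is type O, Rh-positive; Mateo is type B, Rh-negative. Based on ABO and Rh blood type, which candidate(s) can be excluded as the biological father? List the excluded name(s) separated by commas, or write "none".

Omar, Pablo, Mateo

A candidate is excluded only if no genotype consistent with his phenotype could produce a type A, Rh-positive child with a type A, Rh-negative mother.
Omar (type O, Rh-): no genotype consistent with that phenotype can produce a type-A Rh+ child with a type-A mother.
Pablo (type AB, Rh-): no genotype consistent with that phenotype can produce a type-A Rh+ child with a type-A mother.
Mateo (type B, Rh-): no genotype consistent with that phenotype can produce a type-A Rh+ child with a type-A mother.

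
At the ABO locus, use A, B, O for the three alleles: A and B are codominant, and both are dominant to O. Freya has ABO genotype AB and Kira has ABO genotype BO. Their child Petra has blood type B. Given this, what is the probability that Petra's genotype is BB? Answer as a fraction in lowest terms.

1/2

Cross AB × BO → 1/4 AB, 1/4 AO, 1/4 BB, 1/4 BO.
Type-B genotypes among offspring: BB (1/4), BO (1/4); total 1/2.
P(BB | type B) = (1/4) / (1/2) = 1/2.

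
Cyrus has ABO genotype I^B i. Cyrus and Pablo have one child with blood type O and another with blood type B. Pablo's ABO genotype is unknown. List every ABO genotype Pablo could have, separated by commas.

For each candidate genotype of Pablo, check whether crossing it with I^B i can produce every observed child phenotype.
  I^A I^A → possible child types {A, AB} ✗
  I^A I^B → possible child types {A, B, AB} ✗
  I^A i → possible child types {O, A, B, AB} ✓
  I^B I^B → possible child types {B} ✗
  I^B i → possible child types {O, B} ✓
  i i → possible child types {O, B} ✓

I^A i, I^B i, i i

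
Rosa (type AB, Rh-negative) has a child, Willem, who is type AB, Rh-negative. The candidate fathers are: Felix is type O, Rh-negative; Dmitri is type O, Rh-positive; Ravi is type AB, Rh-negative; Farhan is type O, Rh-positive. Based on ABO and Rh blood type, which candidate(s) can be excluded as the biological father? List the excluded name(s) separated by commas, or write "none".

A candidate is excluded only if no genotype consistent with his phenotype could produce a type AB, Rh-negative child with a type AB, Rh-negative mother.
Felix (type O, Rh-): no genotype consistent with that phenotype can produce a type-AB Rh- child with a type-AB mother.
Dmitri (type O, Rh+): no genotype consistent with that phenotype can produce a type-AB Rh- child with a type-AB mother.
Farhan (type O, Rh+): no genotype consistent with that phenotype can produce a type-AB Rh- child with a type-AB mother.

Felix, Dmitri, Farhan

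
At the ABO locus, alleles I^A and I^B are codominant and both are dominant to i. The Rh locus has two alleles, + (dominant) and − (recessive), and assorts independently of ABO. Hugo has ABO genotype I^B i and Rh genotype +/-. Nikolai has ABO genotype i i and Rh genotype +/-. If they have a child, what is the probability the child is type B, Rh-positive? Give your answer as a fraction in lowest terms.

ABO cross I^B i × i i → offspring phenotypes: 1/2 O, 1/2 B.
Rh cross +/- × +/- → 3/4 Rh+, 1/4 Rh-.
Independent loci: P(type B, Rh-positive) = 1/2 × 3/4 = 3/8.

3/8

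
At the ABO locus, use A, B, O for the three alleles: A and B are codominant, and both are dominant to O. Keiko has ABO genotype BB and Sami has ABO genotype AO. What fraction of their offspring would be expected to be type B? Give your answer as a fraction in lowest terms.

1/2

ABO cross BB × AO → offspring phenotypes: 1/2 B, 1/2 AB.
So P(type B) = 1/2.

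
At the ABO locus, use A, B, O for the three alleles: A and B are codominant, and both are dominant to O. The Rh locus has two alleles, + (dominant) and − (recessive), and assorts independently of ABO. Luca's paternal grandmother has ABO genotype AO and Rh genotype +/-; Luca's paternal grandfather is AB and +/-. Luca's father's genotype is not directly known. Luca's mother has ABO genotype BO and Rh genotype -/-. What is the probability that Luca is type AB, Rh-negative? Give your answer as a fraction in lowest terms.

1/8

Luca's father's ABO genotype from AO × AB: 1/4 AA, 1/4 AB, 1/4 AO, 1/4 BO.
Crossing each possibility with the mother BO and summing P(type AB): 1/4·1/2 + 1/4·1/4 + 1/4·1/4 + 1/4·0 = 1/4.
Similarly for Rh via the father's Rh distribution: P(Rh-) = 1/2.
Independent loci: 1/4 × 1/2 = 1/8.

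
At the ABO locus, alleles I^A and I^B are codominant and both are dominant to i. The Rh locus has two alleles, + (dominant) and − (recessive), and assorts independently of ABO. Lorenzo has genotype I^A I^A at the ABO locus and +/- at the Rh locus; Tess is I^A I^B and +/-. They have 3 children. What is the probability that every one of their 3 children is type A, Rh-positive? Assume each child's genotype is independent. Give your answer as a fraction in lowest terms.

ABO cross I^A I^A × I^A I^B → 1/2 A, 1/2 AB.
Rh cross +/- × +/- → 3/4 Rh+, 1/4 Rh-; so P(type A, Rh-positive) = 1/2 × 3/4 = 3/8 per child.
All 3 independent: (3/8)^3 = 27/512.

27/512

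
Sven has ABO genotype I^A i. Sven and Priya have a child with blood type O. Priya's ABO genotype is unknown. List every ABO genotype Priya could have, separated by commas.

For each candidate genotype of Priya, check whether crossing it with I^A i can produce every observed child phenotype.
  I^A I^A → possible child types {A} ✗
  I^A I^B → possible child types {A, B, AB} ✗
  I^A i → possible child types {O, A} ✓
  I^B I^B → possible child types {B, AB} ✗
  I^B i → possible child types {O, A, B, AB} ✓
  i i → possible child types {O, A} ✓

I^A i, I^B i, i i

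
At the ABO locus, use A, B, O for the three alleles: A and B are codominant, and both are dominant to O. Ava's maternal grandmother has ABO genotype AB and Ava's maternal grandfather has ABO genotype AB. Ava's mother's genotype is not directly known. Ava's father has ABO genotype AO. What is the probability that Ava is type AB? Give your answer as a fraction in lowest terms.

Ava's mother's ABO genotype from AB × AB: 1/4 AA, 1/2 AB, 1/4 BB.
Crossing each possibility with the father AO and summing P(type AB): 1/4·0 + 1/2·1/4 + 1/4·1/2 = 1/4.

1/4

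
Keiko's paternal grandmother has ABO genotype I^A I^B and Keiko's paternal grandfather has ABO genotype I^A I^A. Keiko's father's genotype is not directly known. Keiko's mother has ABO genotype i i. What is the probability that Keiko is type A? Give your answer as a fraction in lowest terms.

Keiko's father's ABO genotype from I^A I^B × I^A I^A: 1/2 I^A I^A, 1/2 I^A I^B.
Crossing each possibility with the mother i i and summing P(type A): 1/2·1 + 1/2·1/2 = 3/4.

3/4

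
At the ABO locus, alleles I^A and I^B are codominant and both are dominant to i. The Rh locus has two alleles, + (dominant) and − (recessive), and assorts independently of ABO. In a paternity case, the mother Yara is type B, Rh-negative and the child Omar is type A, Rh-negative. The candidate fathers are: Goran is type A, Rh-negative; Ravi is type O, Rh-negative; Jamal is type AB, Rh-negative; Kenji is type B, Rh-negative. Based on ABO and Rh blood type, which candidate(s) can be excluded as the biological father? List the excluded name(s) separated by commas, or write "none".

A candidate is excluded only if no genotype consistent with his phenotype could produce a type A, Rh-negative child with a type B, Rh-negative mother.
Ravi (type O, Rh-): no genotype consistent with that phenotype can produce a type-A Rh- child with a type-B mother.
Kenji (type B, Rh-): no genotype consistent with that phenotype can produce a type-A Rh- child with a type-B mother.

Ravi, Kenji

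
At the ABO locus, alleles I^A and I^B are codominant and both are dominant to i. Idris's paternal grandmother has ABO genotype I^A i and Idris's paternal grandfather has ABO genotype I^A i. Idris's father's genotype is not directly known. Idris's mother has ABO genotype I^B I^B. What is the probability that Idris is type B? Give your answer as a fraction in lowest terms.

1/2

Idris's father's ABO genotype from I^A i × I^A i: 1/4 I^A I^A, 1/2 I^A i, 1/4 i i.
Crossing each possibility with the mother I^B I^B and summing P(type B): 1/4·0 + 1/2·1/2 + 1/4·1 = 1/2.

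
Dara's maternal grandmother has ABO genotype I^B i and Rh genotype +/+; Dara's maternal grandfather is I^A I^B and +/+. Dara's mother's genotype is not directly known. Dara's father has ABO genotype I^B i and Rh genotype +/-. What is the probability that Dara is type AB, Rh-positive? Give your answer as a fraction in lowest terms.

Dara's mother's ABO genotype from I^B i × I^A I^B: 1/4 I^A I^B, 1/4 I^A i, 1/4 I^B I^B, 1/4 I^B i.
Crossing each possibility with the father I^B i and summing P(type AB): 1/4·1/4 + 1/4·1/4 + 1/4·0 + 1/4·0 = 1/8.
Similarly for Rh via the mother's Rh distribution: P(Rh+) = 1.
Independent loci: 1/8 × 1 = 1/8.

1/8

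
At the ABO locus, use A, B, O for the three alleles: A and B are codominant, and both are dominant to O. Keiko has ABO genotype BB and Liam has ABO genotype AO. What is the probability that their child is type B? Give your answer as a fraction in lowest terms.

1/2

ABO cross BB × AO → offspring phenotypes: 1/2 B, 1/2 AB.
So P(type B) = 1/2.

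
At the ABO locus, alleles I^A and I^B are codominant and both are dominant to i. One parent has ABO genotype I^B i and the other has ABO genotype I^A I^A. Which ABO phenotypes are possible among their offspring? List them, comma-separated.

Gametes from I^B i × I^A I^A give offspring ABO genotypes I^A I^B, I^A i, i.e. phenotypes A, AB.

A, AB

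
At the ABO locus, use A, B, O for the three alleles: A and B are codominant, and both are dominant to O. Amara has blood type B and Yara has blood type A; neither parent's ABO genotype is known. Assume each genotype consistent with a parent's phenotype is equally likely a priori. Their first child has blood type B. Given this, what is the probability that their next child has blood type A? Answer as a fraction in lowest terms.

Possible genotypes: Amara ∈ {BB, BO}; Yara ∈ {AA, AO}.
Weight each parental genotype pair by prior × P(type-B child):
  BB × AO: posterior weight 2/3; P(next child type A) = 0.
  BO × AO: posterior weight 1/3; P(next child type A) = 1/4.
Weighted sum = 1/12.

1/12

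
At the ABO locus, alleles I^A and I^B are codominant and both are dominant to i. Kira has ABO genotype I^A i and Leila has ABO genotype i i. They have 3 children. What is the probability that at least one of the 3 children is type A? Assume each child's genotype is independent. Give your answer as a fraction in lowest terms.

7/8

ABO cross I^A i × i i → 1/2 O, 1/2 A.
So P(type A) = 1/2 per child.
P(none) = (1/2)^3 = 1/8; P(at least one) = 1 − 1/8 = 7/8.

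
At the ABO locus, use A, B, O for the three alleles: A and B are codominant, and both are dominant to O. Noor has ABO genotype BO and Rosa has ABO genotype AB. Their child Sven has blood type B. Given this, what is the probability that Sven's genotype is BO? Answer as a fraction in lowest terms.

1/2

Cross BO × AB → 1/4 AB, 1/4 AO, 1/4 BB, 1/4 BO.
Type-B genotypes among offspring: BB (1/4), BO (1/4); total 1/2.
P(BO | type B) = (1/4) / (1/2) = 1/2.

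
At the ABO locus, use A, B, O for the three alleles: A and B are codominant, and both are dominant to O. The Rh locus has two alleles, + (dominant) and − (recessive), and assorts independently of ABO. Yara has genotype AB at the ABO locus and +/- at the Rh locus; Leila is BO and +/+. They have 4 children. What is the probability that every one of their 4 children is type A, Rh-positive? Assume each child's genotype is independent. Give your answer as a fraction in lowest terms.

1/256

ABO cross AB × BO → 1/4 A, 1/2 B, 1/4 AB.
Rh cross +/- × +/+ → 1 Rh+; so P(type A, Rh-positive) = 1/4 × 1 = 1/4 per child.
All 4 independent: (1/4)^4 = 1/256.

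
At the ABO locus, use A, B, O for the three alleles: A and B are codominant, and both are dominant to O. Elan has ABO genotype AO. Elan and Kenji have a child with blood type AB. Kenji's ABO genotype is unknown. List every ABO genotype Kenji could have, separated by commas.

AB, BB, BO

For each candidate genotype of Kenji, check whether crossing it with AO can produce every observed child phenotype.
  AA → possible child types {A} ✗
  AB → possible child types {A, B, AB} ✓
  AO → possible child types {O, A} ✗
  BB → possible child types {B, AB} ✓
  BO → possible child types {O, A, B, AB} ✓
  OO → possible child types {O, A} ✗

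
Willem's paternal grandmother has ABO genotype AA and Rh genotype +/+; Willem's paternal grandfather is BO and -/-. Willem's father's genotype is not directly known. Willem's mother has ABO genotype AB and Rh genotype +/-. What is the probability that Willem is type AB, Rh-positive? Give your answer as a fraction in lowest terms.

Willem's father's ABO genotype from AA × BO: 1/2 AB, 1/2 AO.
Crossing each possibility with the mother AB and summing P(type AB): 1/2·1/2 + 1/2·1/4 = 3/8.
Similarly for Rh via the father's Rh distribution: P(Rh+) = 3/4.
Independent loci: 3/8 × 3/4 = 9/32.

9/32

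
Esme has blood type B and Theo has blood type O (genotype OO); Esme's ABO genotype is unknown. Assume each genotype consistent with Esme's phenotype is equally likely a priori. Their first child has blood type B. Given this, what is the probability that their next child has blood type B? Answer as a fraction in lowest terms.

5/6

Possible genotypes: Esme ∈ {BB, BO}; Theo ∈ {OO}.
Weight each parental genotype pair by prior × P(type-B child):
  BB × OO: posterior weight 2/3; P(next child type B) = 1.
  BO × OO: posterior weight 1/3; P(next child type B) = 1/2.
Weighted sum = 5/6.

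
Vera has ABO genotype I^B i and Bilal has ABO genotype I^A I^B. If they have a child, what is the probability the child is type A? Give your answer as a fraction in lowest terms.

ABO cross I^B i × I^A I^B → offspring phenotypes: 1/4 A, 1/2 B, 1/4 AB.
So P(type A) = 1/4.

1/4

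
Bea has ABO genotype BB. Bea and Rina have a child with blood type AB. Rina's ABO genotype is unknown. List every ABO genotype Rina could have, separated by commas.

AA, AB, AO

For each candidate genotype of Rina, check whether crossing it with BB can produce every observed child phenotype.
  AA → possible child types {AB} ✓
  AB → possible child types {B, AB} ✓
  AO → possible child types {B, AB} ✓
  BB → possible child types {B} ✗
  BO → possible child types {B} ✗
  OO → possible child types {B} ✗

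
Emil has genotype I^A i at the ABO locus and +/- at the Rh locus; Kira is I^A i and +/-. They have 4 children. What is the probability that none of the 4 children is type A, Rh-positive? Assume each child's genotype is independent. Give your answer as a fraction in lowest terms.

ABO cross I^A i × I^A i → 1/4 O, 3/4 A.
Rh cross +/- × +/- → 3/4 Rh+, 1/4 Rh-; so P(type A, Rh-positive) = 3/4 × 3/4 = 9/16 per child.
P(not type A, Rh-positive) = 7/16 for one child; (7/16)^4 = 2401/65536.

2401/65536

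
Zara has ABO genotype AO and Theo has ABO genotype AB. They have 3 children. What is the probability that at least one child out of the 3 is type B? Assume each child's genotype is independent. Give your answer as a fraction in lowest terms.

ABO cross AO × AB → 1/2 A, 1/4 B, 1/4 AB.
So P(type B) = 1/4 per child.
P(none) = (3/4)^3 = 27/64; P(at least one) = 1 − 27/64 = 37/64.

37/64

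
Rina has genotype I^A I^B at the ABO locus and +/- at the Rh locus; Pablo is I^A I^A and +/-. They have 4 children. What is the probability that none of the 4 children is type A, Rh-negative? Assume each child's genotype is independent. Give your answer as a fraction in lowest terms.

2401/4096

ABO cross I^A I^B × I^A I^A → 1/2 A, 1/2 AB.
Rh cross +/- × +/- → 3/4 Rh+, 1/4 Rh-; so P(type A, Rh-negative) = 1/2 × 1/4 = 1/8 per child.
P(not type A, Rh-negative) = 7/8 for one child; (7/8)^4 = 2401/4096.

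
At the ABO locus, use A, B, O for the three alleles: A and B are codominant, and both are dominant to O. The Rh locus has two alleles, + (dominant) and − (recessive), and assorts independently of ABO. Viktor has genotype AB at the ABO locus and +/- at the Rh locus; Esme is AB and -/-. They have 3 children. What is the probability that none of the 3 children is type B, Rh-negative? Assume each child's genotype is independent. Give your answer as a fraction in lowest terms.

343/512

ABO cross AB × AB → 1/4 A, 1/4 B, 1/2 AB.
Rh cross +/- × -/- → 1/2 Rh+, 1/2 Rh-; so P(type B, Rh-negative) = 1/4 × 1/2 = 1/8 per child.
P(not type B, Rh-negative) = 7/8 for one child; (7/8)^3 = 343/512.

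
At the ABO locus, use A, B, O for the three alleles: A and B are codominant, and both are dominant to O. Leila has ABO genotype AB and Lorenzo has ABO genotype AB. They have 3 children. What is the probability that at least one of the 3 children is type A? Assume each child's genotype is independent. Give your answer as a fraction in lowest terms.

ABO cross AB × AB → 1/4 A, 1/4 B, 1/2 AB.
So P(type A) = 1/4 per child.
P(none) = (3/4)^3 = 27/64; P(at least one) = 1 − 27/64 = 37/64.

37/64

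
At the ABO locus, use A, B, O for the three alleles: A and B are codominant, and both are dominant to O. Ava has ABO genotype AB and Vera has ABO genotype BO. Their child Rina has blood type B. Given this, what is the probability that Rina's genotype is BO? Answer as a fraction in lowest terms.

1/2

Cross AB × BO → 1/4 AB, 1/4 AO, 1/4 BB, 1/4 BO.
Type-B genotypes among offspring: BB (1/4), BO (1/4); total 1/2.
P(BO | type B) = (1/4) / (1/2) = 1/2.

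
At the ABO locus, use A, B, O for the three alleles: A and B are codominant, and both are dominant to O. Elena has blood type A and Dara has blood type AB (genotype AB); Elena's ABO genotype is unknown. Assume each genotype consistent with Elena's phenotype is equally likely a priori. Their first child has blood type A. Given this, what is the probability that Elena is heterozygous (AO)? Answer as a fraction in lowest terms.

1/2

Possible genotypes: Elena ∈ {AA, AO}; Dara ∈ {AB}.
Weight each parental genotype pair by prior × P(type-A child):
  AA × AB: posterior weight 1/2.
  AO × AB: posterior weight 1/2.
Sum the posterior weight over pairs where Elena is AO: 1/2.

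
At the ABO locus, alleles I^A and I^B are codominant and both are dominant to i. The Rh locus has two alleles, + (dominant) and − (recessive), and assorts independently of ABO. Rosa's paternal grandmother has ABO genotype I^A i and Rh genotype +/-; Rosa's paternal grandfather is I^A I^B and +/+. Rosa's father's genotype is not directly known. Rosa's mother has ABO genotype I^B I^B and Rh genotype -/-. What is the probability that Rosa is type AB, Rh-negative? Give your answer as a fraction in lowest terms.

Rosa's father's ABO genotype from I^A i × I^A I^B: 1/4 I^A I^A, 1/4 I^A I^B, 1/4 I^A i, 1/4 I^B i.
Crossing each possibility with the mother I^B I^B and summing P(type AB): 1/4·1 + 1/4·1/2 + 1/4·1/2 + 1/4·0 = 1/2.
Similarly for Rh via the father's Rh distribution: P(Rh-) = 1/4.
Independent loci: 1/2 × 1/4 = 1/8.

1/8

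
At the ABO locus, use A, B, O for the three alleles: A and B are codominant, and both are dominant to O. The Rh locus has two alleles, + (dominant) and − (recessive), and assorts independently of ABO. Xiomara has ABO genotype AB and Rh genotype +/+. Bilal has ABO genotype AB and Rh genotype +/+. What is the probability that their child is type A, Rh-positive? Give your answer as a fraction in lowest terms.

1/4

ABO cross AB × AB → offspring phenotypes: 1/4 A, 1/4 B, 1/2 AB.
Rh cross +/+ × +/+ → 1 Rh+.
Independent loci: P(type A, Rh-positive) = 1/4 × 1 = 1/4.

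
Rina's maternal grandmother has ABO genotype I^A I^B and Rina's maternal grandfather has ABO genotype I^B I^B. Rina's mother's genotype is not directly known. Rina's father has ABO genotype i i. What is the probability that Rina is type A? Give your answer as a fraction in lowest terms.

Rina's mother's ABO genotype from I^A I^B × I^B I^B: 1/2 I^A I^B, 1/2 I^B I^B.
Crossing each possibility with the father i i and summing P(type A): 1/2·1/2 + 1/2·0 = 1/4.

1/4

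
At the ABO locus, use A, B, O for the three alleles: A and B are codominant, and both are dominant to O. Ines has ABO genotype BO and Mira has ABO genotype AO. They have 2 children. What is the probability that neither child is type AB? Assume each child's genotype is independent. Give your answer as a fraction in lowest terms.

9/16

ABO cross BO × AO → 1/4 O, 1/4 A, 1/4 B, 1/4 AB.
So P(type AB) = 1/4 per child.
P(not type AB) = 3/4 for one child; (3/4)^2 = 9/16.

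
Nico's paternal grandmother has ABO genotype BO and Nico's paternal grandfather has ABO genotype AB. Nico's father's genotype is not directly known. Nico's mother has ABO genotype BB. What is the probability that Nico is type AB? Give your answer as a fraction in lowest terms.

Nico's father's ABO genotype from BO × AB: 1/4 AB, 1/4 AO, 1/4 BB, 1/4 BO.
Crossing each possibility with the mother BB and summing P(type AB): 1/4·1/2 + 1/4·1/2 + 1/4·0 + 1/4·0 = 1/4.

1/4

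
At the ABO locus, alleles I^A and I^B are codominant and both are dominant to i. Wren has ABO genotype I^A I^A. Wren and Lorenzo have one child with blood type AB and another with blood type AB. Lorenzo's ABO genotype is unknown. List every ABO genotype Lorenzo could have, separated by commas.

I^A I^B, I^B I^B, I^B i

For each candidate genotype of Lorenzo, check whether crossing it with I^A I^A can produce every observed child phenotype.
  I^A I^A → possible child types {A} ✗
  I^A I^B → possible child types {A, AB} ✓
  I^A i → possible child types {A} ✗
  I^B I^B → possible child types {AB} ✓
  I^B i → possible child types {A, AB} ✓
  i i → possible child types {A} ✗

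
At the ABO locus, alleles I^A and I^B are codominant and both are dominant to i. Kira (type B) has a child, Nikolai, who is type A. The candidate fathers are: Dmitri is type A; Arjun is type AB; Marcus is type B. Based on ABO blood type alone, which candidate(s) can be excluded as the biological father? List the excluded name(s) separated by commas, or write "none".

A candidate is excluded only if no genotype consistent with his phenotype could produce a type A child with a type B mother.
Marcus (type B): no genotype consistent with that phenotype can produce a type-A child with a type-B mother.

Marcus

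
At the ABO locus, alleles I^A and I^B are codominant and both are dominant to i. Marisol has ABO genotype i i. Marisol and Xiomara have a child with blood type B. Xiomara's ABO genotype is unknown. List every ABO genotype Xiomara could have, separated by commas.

For each candidate genotype of Xiomara, check whether crossing it with i i can produce every observed child phenotype.
  I^A I^A → possible child types {A} ✗
  I^A I^B → possible child types {A, B} ✓
  I^A i → possible child types {O, A} ✗
  I^B I^B → possible child types {B} ✓
  I^B i → possible child types {O, B} ✓
  i i → possible child types {O} ✗

I^A I^B, I^B I^B, I^B i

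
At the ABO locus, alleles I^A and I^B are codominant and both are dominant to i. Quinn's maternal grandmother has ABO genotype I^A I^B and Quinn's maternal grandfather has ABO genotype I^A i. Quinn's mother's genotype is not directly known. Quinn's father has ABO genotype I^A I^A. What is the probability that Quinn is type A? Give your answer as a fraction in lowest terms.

Quinn's mother's ABO genotype from I^A I^B × I^A i: 1/4 I^A I^A, 1/4 I^A I^B, 1/4 I^A i, 1/4 I^B i.
Crossing each possibility with the father I^A I^A and summing P(type A): 1/4·1 + 1/4·1/2 + 1/4·1 + 1/4·1/2 = 3/4.

3/4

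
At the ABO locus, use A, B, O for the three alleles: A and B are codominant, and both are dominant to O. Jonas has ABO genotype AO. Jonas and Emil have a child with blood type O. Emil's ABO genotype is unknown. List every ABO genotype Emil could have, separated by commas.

For each candidate genotype of Emil, check whether crossing it with AO can produce every observed child phenotype.
  AA → possible child types {A} ✗
  AB → possible child types {A, B, AB} ✗
  AO → possible child types {O, A} ✓
  BB → possible child types {B, AB} ✗
  BO → possible child types {O, A, B, AB} ✓
  OO → possible child types {O, A} ✓

AO, BO, OO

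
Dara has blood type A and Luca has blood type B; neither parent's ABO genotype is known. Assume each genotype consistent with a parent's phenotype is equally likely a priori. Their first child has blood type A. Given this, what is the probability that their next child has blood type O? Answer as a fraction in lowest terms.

Possible genotypes: Dara ∈ {AA, AO}; Luca ∈ {BB, BO}.
Weight each parental genotype pair by prior × P(type-A child):
  AA × BO: posterior weight 2/3; P(next child type O) = 0.
  AO × BO: posterior weight 1/3; P(next child type O) = 1/4.
Weighted sum = 1/12.

1/12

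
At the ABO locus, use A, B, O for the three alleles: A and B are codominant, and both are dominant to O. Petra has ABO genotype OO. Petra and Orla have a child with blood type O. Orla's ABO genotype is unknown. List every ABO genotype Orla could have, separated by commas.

AO, BO, OO

For each candidate genotype of Orla, check whether crossing it with OO can produce every observed child phenotype.
  AA → possible child types {A} ✗
  AB → possible child types {A, B} ✗
  AO → possible child types {O, A} ✓
  BB → possible child types {B} ✗
  BO → possible child types {O, B} ✓
  OO → possible child types {O} ✓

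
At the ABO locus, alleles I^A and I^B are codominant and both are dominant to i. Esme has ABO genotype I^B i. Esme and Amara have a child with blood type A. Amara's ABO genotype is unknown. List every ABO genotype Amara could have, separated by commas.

For each candidate genotype of Amara, check whether crossing it with I^B i can produce every observed child phenotype.
  I^A I^A → possible child types {A, AB} ✓
  I^A I^B → possible child types {A, B, AB} ✓
  I^A i → possible child types {O, A, B, AB} ✓
  I^B I^B → possible child types {B} ✗
  I^B i → possible child types {O, B} ✗
  i i → possible child types {O, B} ✗

I^A I^A, I^A I^B, I^A i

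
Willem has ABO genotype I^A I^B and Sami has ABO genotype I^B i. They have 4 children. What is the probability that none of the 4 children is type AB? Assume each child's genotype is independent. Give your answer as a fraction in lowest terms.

81/256

ABO cross I^A I^B × I^B i → 1/4 A, 1/2 B, 1/4 AB.
So P(type AB) = 1/4 per child.
P(not type AB) = 3/4 for one child; (3/4)^4 = 81/256.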